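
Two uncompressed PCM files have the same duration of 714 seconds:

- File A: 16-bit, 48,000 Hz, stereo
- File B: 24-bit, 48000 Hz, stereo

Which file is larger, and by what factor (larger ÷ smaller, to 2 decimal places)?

File B, by a factor of 1.50

File A: 48,000 × 2 × 2 = 192,000 bytes/s.
File B: 48,000 × 3 × 2 = 288,000 bytes/s.
File B is larger; ratio = 205,632,000 / 137,088,000 = 1.50.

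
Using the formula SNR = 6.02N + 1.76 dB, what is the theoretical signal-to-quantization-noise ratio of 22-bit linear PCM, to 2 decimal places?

134.20 dB

6.02 × 22 + 1.76 = 134.20 dB.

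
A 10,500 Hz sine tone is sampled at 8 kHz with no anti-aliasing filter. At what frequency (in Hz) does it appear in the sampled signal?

Nyquist = 8,000/2 = 4,000 Hz; 10,500 Hz exceeds it.
Alias = |10,500 − 1×8,000| = |10,500 − 8,000| = 2,500 Hz.

2,500 Hz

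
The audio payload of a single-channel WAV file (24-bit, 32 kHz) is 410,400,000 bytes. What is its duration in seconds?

4,275 seconds

Byte rate = 32,000 × 3 × 1 = 96,000 bytes/s.
Duration = 410,400,000 / 96,000 = 4,275 s.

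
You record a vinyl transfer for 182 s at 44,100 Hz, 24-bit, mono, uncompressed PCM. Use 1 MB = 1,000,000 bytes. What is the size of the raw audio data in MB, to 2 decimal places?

Bytes = 44,100 samples/s × 182 s × 3 bytes/sample × 1 ch = 24,078,600 bytes.
24,078,600 / 1,000,000 = 24.08 MB.

24.08 MB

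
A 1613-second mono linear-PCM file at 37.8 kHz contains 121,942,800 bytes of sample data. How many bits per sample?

Bytes per sample = 121,942,800 / (37,800 × 1,613 × 1) = 121,942,800 / 60,971,400 = 2.
Bit depth = 2 × 8 = 16 bits.

16 bits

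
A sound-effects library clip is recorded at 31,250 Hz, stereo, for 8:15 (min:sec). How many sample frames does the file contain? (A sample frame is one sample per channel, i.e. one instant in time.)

15,468,750 sample frames

8:15 (min:sec) = 495 s.
31,250 samples/s × 495 s = 15,468,750 frames.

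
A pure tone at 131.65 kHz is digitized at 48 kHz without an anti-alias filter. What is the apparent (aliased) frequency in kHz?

Nyquist = 48,000/2 = 24,000 Hz; 131,650 Hz exceeds it.
Alias = |131,650 − 3×48,000| = |131,650 − 144,000| = 12,350 Hz = 12.35 kHz.

12.35 kHz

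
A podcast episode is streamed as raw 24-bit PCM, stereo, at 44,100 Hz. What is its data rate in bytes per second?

Bit rate = 44,100 × 24 × 2 = 2,116,800 bits/s.
2,116,800 / 8 = 264,600 bytes/s.

264,600 bytes/s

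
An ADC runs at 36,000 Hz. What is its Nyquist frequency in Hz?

18,000 Hz

Nyquist frequency = sample rate / 2 = 36,000 / 2 = 18,000 Hz.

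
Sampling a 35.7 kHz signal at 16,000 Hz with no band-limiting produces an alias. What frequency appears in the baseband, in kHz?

3.7 kHz

Nyquist = 16,000/2 = 8,000 Hz; 35,700 Hz exceeds it.
Alias = |35,700 − 2×16,000| = |35,700 − 32,000| = 3,700 Hz = 3.7 kHz.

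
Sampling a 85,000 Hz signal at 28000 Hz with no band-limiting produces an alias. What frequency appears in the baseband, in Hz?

Nyquist = 28,000/2 = 14,000 Hz; 85,000 Hz exceeds it.
Alias = |85,000 − 3×28,000| = |85,000 − 84,000| = 1,000 Hz.

1,000 Hz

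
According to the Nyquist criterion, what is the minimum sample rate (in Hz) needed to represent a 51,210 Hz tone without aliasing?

102,420 Hz

Minimum sample rate = 2 × 51,210 Hz = 102,420 Hz.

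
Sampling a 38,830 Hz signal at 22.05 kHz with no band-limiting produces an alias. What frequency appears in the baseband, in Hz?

Nyquist = 22,050/2 = 11,025 Hz; 38,830 Hz exceeds it.
Alias = |38,830 − 2×22,050| = |38,830 − 44,100| = 5,270 Hz.

5,270 Hz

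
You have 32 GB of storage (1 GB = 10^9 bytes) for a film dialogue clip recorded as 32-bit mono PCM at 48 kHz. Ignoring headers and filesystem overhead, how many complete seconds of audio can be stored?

Uncompressed byte rate = 48,000 × 4 × 1 = 192,000 bytes/s.
Capacity = 32 × 1,000,000,000 = 32,000,000,000 bytes.
32,000,000,000 / 192,000 ≈ 166666.67 s → 166,666 seconds.

166,666 seconds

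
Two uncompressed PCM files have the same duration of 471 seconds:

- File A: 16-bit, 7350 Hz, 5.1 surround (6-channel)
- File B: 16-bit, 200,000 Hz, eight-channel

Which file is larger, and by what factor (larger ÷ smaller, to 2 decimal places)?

File A: 7,350 × 2 × 6 = 88,200 bytes/s.
File B: 200,000 × 2 × 8 = 3,200,000 bytes/s.
File B is larger; ratio = 1,507,200,000 / 41,542,200 = 36.28.

File B, by a factor of 36.28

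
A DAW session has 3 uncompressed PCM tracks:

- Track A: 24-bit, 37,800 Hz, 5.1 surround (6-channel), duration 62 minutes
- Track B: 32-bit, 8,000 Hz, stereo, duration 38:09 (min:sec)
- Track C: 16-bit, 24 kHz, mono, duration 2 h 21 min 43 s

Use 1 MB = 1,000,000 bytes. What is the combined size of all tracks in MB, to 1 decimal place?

Track A: 62 minutes = 3,720 s; 37,800 × 3,720 × 3 × 6 = 2,531,088,000 bytes.
Track B: 38:09 (min:sec) = 2,289 s; 8,000 × 2,289 × 4 × 2 = 146,496,000 bytes.
Track C: 2 h 21 min 43 s = 8,503 s; 24,000 × 8,503 × 2 × 1 = 408,144,000 bytes.
Total = 3,085,728,000 bytes = 3085.7 MB.

3085.7 MB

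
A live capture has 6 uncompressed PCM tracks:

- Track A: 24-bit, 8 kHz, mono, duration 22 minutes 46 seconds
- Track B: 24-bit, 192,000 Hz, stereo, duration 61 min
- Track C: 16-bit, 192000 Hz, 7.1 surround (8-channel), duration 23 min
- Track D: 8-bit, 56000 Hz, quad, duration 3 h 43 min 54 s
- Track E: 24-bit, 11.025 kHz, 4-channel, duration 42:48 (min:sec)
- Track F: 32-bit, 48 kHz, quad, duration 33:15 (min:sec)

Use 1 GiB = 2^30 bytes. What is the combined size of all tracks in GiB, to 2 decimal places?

12.45 GiB

Track A: 22 minutes 46 seconds = 1,366 s; 8,000 × 1,366 × 3 × 1 = 32,784,000 bytes.
Track B: 61 min = 3,660 s; 192,000 × 3,660 × 3 × 2 = 4,216,320,000 bytes.
Track C: 23 min = 1,380 s; 192,000 × 1,380 × 2 × 8 = 4,239,360,000 bytes.
Track D: 3 h 43 min 54 s = 13,434 s; 56,000 × 13,434 × 1 × 4 = 3,009,216,000 bytes.
Track E: 42:48 (min:sec) = 2,568 s; 11,025 × 2,568 × 3 × 4 = 339,746,400 bytes.
Track F: 33:15 (min:sec) = 1,995 s; 48,000 × 1,995 × 4 × 4 = 1,532,160,000 bytes.
Total = 13,369,586,400 bytes = 12.45 GiB.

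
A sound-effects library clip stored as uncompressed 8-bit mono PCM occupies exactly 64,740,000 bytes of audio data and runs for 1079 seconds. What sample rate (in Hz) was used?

60,000 Hz

Bytes = sample_rate × seconds × bytes_per_sample × channels.
sample_rate = 64,740,000 / (1,079 × 1 × 1) = 64,740,000 / 1,079 = 60,000 Hz.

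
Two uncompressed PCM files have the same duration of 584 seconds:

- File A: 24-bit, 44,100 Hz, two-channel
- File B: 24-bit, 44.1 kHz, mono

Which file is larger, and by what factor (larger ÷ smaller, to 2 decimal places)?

File A: 44,100 × 3 × 2 = 264,600 bytes/s.
File B: 44,100 × 3 × 1 = 132,300 bytes/s.
File A is larger; ratio = 154,526,400 / 77,263,200 = 2.00.

File A, by a factor of 2.00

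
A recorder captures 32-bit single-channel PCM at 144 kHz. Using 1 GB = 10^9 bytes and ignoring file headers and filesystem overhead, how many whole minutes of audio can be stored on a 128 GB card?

Uncompressed byte rate = 144,000 × 4 × 1 = 576,000 bytes/s.
Capacity = 128 × 1,000,000,000 = 128,000,000,000 bytes.
128,000,000,000 / 576,000 ≈ 222222.22 s → 3,703 minutes.

3,703 minutes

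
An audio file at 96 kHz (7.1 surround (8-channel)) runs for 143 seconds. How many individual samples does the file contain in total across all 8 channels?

109,824,000 samples

96,000 × 143 s × 8 ch = 109,824,000 samples.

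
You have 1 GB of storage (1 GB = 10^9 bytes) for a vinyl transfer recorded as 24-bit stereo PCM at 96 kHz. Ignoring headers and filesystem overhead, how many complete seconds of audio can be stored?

Uncompressed byte rate = 96,000 × 3 × 2 = 576,000 bytes/s.
Capacity = 1 × 1,000,000,000 = 1,000,000,000 bytes.
1,000,000,000 / 576,000 ≈ 1736.11 s → 1,736 seconds.

1,736 seconds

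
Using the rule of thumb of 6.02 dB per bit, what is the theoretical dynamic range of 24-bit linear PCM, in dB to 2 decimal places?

24 × 6.02 = 144.48 dB.

144.48 dB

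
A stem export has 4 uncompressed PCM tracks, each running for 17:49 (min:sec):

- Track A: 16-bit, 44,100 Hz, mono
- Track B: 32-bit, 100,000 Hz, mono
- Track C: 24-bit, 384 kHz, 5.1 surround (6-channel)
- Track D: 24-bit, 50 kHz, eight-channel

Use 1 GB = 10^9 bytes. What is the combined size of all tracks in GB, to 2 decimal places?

17:49 (min:sec) = 1,069 s.
Track A: 44,100 × 1,069 × 2 × 1 = 94,285,800 bytes.
Track B: 100,000 × 1,069 × 4 × 1 = 427,600,000 bytes.
Track C: 384,000 × 1,069 × 3 × 6 = 7,388,928,000 bytes.
Track D: 50,000 × 1,069 × 3 × 8 = 1,282,800,000 bytes.
Total = 9,193,613,800 bytes = 9.19 GB.

9.19 GB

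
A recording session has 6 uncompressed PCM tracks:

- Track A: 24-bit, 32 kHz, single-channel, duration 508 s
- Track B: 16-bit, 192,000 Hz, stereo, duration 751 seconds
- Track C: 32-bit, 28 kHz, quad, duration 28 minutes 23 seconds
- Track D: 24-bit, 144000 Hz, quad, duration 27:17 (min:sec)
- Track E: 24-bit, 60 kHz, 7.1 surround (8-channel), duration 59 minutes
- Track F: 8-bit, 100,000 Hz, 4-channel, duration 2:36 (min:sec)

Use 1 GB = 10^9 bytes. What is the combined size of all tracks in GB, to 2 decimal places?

Track A: 32,000 × 508 × 3 × 1 = 48,768,000 bytes.
Track B: 192,000 × 751 × 2 × 2 = 576,768,000 bytes.
Track C: 28 minutes 23 seconds = 1,703 s; 28,000 × 1,703 × 4 × 4 = 762,944,000 bytes.
Track D: 27:17 (min:sec) = 1,637 s; 144,000 × 1,637 × 3 × 4 = 2,828,736,000 bytes.
Track E: 59 minutes = 3,540 s; 60,000 × 3,540 × 3 × 8 = 5,097,600,000 bytes.
Track F: 2:36 (min:sec) = 156 s; 100,000 × 156 × 1 × 4 = 62,400,000 bytes.
Total = 9,377,216,000 bytes = 9.38 GB.

9.38 GB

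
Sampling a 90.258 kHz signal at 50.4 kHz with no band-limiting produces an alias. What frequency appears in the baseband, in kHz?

10.542 kHz

Nyquist = 50,400/2 = 25,200 Hz; 90,258 Hz exceeds it.
Alias = |90,258 − 2×50,400| = |90,258 − 100,800| = 10,542 Hz = 10.542 kHz.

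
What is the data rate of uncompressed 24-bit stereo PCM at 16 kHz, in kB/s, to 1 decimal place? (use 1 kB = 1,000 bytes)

Bit rate = 16,000 × 24 × 2 = 768,000 bits/s.
768,000 / 8 = 96,000 B/s = 96.0 kB/s.

96.0 kB/s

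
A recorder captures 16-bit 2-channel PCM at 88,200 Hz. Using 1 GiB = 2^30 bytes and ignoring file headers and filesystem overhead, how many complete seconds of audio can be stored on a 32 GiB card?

Uncompressed byte rate = 88,200 × 2 × 2 = 352,800 bytes/s.
Capacity = 32 × 1,073,741,824 = 34,359,738,368 bytes.
34,359,738,368 / 352,800 ≈ 97391.55 s → 97,391 seconds.

97,391 seconds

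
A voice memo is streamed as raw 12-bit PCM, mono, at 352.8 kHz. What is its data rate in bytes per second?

Bit rate = 352,800 × 12 × 1 = 4,233,600 bits/s.
4,233,600 / 8 = 529,200 bytes/s.

529,200 bytes/s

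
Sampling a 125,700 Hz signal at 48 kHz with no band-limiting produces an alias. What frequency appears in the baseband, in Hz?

18,300 Hz

Nyquist = 48,000/2 = 24,000 Hz; 125,700 Hz exceeds it.
Alias = |125,700 − 3×48,000| = |125,700 − 144,000| = 18,300 Hz.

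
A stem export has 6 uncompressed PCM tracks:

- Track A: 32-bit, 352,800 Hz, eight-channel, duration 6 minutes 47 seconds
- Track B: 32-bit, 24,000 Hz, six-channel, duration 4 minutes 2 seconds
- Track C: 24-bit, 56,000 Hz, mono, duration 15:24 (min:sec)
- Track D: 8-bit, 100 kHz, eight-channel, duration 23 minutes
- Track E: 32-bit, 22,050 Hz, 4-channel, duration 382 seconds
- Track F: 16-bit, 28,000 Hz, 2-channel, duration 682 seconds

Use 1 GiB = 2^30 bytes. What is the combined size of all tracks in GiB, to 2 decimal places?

Track A: 6 minutes 47 seconds = 407 s; 352,800 × 407 × 4 × 8 = 4,594,867,200 bytes.
Track B: 4 minutes 2 seconds = 242 s; 24,000 × 242 × 4 × 6 = 139,392,000 bytes.
Track C: 15:24 (min:sec) = 924 s; 56,000 × 924 × 3 × 1 = 155,232,000 bytes.
Track D: 23 minutes = 1,380 s; 100,000 × 1,380 × 1 × 8 = 1,104,000,000 bytes.
Track E: 22,050 × 382 × 4 × 4 = 134,769,600 bytes.
Track F: 28,000 × 682 × 2 × 2 = 76,384,000 bytes.
Total = 6,204,644,800 bytes = 5.78 GiB.

5.78 GiB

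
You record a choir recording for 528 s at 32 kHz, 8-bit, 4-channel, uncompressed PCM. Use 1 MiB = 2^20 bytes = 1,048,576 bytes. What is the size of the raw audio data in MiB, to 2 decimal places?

Bytes = 32,000 samples/s × 528 s × 1 bytes/sample × 4 ch = 67,584,000 bytes.
67,584,000 / 1,048,576 = 64.45 MiB.

64.45 MiB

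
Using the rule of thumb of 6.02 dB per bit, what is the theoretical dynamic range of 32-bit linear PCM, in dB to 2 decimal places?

32 × 6.02 = 192.64 dB.

192.64 dB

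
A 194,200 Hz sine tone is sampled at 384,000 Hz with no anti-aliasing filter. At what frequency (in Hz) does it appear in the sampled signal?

189,800 Hz

Nyquist = 384,000/2 = 192,000 Hz; 194,200 Hz exceeds it.
Alias = |194,200 − 1×384,000| = |194,200 − 384,000| = 189,800 Hz.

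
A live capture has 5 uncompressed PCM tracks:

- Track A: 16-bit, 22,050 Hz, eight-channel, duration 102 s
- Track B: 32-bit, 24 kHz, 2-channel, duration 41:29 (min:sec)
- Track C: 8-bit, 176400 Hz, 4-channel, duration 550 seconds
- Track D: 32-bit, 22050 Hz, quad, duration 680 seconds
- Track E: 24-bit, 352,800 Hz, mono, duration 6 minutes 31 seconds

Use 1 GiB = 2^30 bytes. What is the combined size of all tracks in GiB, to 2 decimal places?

Track A: 22,050 × 102 × 2 × 8 = 35,985,600 bytes.
Track B: 41:29 (min:sec) = 2,489 s; 24,000 × 2,489 × 4 × 2 = 477,888,000 bytes.
Track C: 176,400 × 550 × 1 × 4 = 388,080,000 bytes.
Track D: 22,050 × 680 × 4 × 4 = 239,904,000 bytes.
Track E: 6 minutes 31 seconds = 391 s; 352,800 × 391 × 3 × 1 = 413,834,400 bytes.
Total = 1,555,692,000 bytes = 1.45 GiB.

1.45 GiB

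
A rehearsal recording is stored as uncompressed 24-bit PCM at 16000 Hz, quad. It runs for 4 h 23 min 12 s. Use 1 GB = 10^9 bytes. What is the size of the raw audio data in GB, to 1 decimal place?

Duration = 4 h 23 min 12 s = 15,792 s.
Bytes = 16,000 samples/s × 15,792 s × 3 bytes/sample × 4 ch = 3,032,064,000 bytes.
3,032,064,000 / 1,000,000,000 = 3.0 GB.

3.0 GB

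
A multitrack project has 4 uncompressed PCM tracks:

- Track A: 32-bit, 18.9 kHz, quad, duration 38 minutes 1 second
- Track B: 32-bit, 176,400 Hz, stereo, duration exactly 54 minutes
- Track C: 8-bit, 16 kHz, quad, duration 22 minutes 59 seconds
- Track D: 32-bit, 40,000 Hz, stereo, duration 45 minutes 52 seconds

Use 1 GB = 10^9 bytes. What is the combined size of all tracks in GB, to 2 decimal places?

Track A: 38 minutes 1 second = 2,281 s; 18,900 × 2,281 × 4 × 4 = 689,774,400 bytes.
Track B: exactly 54 minutes = 3,240 s; 176,400 × 3,240 × 4 × 2 = 4,572,288,000 bytes.
Track C: 22 minutes 59 seconds = 1,379 s; 16,000 × 1,379 × 1 × 4 = 88,256,000 bytes.
Track D: 45 minutes 52 seconds = 2,752 s; 40,000 × 2,752 × 4 × 2 = 880,640,000 bytes.
Total = 6,230,958,400 bytes = 6.23 GB.

6.23 GB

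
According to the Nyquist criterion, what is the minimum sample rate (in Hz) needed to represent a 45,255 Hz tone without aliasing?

90,510 Hz

Minimum sample rate = 2 × 45,255 Hz = 90,510 Hz.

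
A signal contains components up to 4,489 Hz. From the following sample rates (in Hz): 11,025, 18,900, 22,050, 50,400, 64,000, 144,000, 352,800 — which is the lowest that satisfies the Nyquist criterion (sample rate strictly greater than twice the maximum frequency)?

11,025 Hz

Need sample rate > 2 × 4,489 = 8,978 Hz.
Lowest listed rate above 8,978 Hz is 11,025 Hz.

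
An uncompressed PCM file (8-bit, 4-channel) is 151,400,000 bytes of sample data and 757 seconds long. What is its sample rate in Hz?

Bytes = sample_rate × seconds × bytes_per_sample × channels.
sample_rate = 151,400,000 / (757 × 1 × 4) = 151,400,000 / 3,028 = 50,000 Hz.

50,000 Hz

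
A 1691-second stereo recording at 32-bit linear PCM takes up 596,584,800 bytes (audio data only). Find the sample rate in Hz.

44,100 Hz

Bytes = sample_rate × seconds × bytes_per_sample × channels.
sample_rate = 596,584,800 / (1,691 × 4 × 2) = 596,584,800 / 13,528 = 44,100 Hz.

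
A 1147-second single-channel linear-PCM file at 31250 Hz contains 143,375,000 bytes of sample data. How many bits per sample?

32 bits

Bytes per sample = 143,375,000 / (31,250 × 1,147 × 1) = 143,375,000 / 35,843,750 = 4.
Bit depth = 4 × 8 = 32 bits.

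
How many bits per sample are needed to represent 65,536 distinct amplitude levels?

log2(65,536) = 16.

16 bits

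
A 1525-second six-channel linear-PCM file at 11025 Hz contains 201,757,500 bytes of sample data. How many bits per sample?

Bytes per sample = 201,757,500 / (11,025 × 1,525 × 6) = 201,757,500 / 100,878,750 = 2.
Bit depth = 2 × 8 = 16 bits.

16 bits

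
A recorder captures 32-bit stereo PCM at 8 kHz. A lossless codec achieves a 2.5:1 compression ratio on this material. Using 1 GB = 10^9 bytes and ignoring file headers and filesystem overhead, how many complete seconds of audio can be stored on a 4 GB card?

Uncompressed byte rate = 8,000 × 4 × 2 = 64,000 bytes/s.
After 2.5:1 compression, effective rate ≈ 25600 bytes/s.
Capacity = 4 × 1,000,000,000 = 4,000,000,000 bytes.
4,000,000,000 / effective rate ≈ 156250 s → 156,250 seconds.

156,250 seconds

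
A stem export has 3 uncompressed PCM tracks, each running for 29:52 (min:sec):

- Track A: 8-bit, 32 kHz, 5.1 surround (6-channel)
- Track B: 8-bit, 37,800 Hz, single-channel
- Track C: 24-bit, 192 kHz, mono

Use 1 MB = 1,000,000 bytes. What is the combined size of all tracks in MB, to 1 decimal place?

1444.0 MB

29:52 (min:sec) = 1,792 s.
Track A: 32,000 × 1,792 × 1 × 6 = 344,064,000 bytes.
Track B: 37,800 × 1,792 × 1 × 1 = 67,737,600 bytes.
Track C: 192,000 × 1,792 × 3 × 1 = 1,032,192,000 bytes.
Total = 1,443,993,600 bytes = 1444.0 MB.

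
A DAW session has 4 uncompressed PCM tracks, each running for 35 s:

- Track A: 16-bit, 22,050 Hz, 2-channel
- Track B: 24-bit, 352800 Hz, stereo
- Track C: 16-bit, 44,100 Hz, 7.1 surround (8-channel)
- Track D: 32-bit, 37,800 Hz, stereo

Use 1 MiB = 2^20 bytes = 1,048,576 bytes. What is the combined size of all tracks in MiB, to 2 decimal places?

107.25 MiB

Track A: 22,050 × 35 × 2 × 2 = 3,087,000 bytes.
Track B: 352,800 × 35 × 3 × 2 = 74,088,000 bytes.
Track C: 44,100 × 35 × 2 × 8 = 24,696,000 bytes.
Track D: 37,800 × 35 × 4 × 2 = 10,584,000 bytes.
Total = 112,455,000 bytes = 107.25 MiB.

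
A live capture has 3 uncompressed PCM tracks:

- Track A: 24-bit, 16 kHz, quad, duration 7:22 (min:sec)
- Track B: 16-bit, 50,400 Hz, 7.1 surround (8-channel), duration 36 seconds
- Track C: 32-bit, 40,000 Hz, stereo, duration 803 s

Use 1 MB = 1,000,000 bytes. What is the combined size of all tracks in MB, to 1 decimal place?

370.9 MB

Track A: 7:22 (min:sec) = 442 s; 16,000 × 442 × 3 × 4 = 84,864,000 bytes.
Track B: 50,400 × 36 × 2 × 8 = 29,030,400 bytes.
Track C: 40,000 × 803 × 4 × 2 = 256,960,000 bytes.
Total = 370,854,400 bytes = 370.9 MB.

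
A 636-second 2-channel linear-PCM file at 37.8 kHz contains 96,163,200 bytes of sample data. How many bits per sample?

Bytes per sample = 96,163,200 / (37,800 × 636 × 2) = 96,163,200 / 48,081,600 = 2.
Bit depth = 2 × 8 = 16 bits.

16 bits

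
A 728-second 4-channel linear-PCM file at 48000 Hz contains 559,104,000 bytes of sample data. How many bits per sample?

32 bits

Bytes per sample = 559,104,000 / (48,000 × 728 × 4) = 559,104,000 / 139,776,000 = 4.
Bit depth = 4 × 8 = 32 bits.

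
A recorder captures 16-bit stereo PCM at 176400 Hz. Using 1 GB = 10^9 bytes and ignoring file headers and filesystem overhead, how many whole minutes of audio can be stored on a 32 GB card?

755 minutes

Uncompressed byte rate = 176,400 × 2 × 2 = 705,600 bytes/s.
Capacity = 32 × 1,000,000,000 = 32,000,000,000 bytes.
32,000,000,000 / 705,600 ≈ 45351.47 s → 755 minutes.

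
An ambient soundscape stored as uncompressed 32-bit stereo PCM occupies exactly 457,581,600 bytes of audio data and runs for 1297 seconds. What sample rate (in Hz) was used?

Bytes = sample_rate × seconds × bytes_per_sample × channels.
sample_rate = 457,581,600 / (1,297 × 4 × 2) = 457,581,600 / 10,376 = 44,100 Hz.

44,100 Hz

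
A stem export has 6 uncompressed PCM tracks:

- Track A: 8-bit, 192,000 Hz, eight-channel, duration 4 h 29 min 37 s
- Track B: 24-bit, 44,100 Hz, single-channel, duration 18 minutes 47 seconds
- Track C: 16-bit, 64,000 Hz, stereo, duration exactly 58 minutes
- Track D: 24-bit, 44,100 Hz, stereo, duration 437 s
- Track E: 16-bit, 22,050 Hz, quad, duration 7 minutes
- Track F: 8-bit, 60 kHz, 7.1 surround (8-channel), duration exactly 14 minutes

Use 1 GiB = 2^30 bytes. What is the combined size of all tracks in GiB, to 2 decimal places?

24.66 GiB

Track A: 4 h 29 min 37 s = 16,177 s; 192,000 × 16,177 × 1 × 8 = 24,847,872,000 bytes.
Track B: 18 minutes 47 seconds = 1,127 s; 44,100 × 1,127 × 3 × 1 = 149,102,100 bytes.
Track C: exactly 58 minutes = 3,480 s; 64,000 × 3,480 × 2 × 2 = 890,880,000 bytes.
Track D: 44,100 × 437 × 3 × 2 = 115,630,200 bytes.
Track E: 7 minutes = 420 s; 22,050 × 420 × 2 × 4 = 74,088,000 bytes.
Track F: exactly 14 minutes = 840 s; 60,000 × 840 × 1 × 8 = 403,200,000 bytes.
Total = 26,480,772,300 bytes = 24.66 GiB.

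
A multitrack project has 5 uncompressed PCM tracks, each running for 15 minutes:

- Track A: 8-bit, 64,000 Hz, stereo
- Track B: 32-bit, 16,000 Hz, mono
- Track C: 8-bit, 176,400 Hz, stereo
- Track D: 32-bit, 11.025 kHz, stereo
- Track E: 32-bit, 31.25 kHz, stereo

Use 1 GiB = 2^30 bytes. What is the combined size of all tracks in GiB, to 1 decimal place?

15 minutes = 900 s.
Track A: 64,000 × 900 × 1 × 2 = 115,200,000 bytes.
Track B: 16,000 × 900 × 4 × 1 = 57,600,000 bytes.
Track C: 176,400 × 900 × 1 × 2 = 317,520,000 bytes.
Track D: 11,025 × 900 × 4 × 2 = 79,380,000 bytes.
Track E: 31,250 × 900 × 4 × 2 = 225,000,000 bytes.
Total = 794,700,000 bytes = 0.7 GiB.

0.7 GiB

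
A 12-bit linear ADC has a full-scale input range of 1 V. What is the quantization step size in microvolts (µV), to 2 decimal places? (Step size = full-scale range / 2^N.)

244.14 µV

1 V / 2^12 = 1 / 4,096 V = 244.14 µV.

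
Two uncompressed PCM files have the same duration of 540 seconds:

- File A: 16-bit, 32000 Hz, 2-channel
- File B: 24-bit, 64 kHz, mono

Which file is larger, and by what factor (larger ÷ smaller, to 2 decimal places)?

File A: 32,000 × 2 × 2 = 128,000 bytes/s.
File B: 64,000 × 3 × 1 = 192,000 bytes/s.
File B is larger; ratio = 103,680,000 / 69,120,000 = 1.50.

File B, by a factor of 1.50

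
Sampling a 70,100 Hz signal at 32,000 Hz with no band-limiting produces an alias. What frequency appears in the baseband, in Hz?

Nyquist = 32,000/2 = 16,000 Hz; 70,100 Hz exceeds it.
Alias = |70,100 − 2×32,000| = |70,100 − 64,000| = 6,100 Hz.

6,100 Hz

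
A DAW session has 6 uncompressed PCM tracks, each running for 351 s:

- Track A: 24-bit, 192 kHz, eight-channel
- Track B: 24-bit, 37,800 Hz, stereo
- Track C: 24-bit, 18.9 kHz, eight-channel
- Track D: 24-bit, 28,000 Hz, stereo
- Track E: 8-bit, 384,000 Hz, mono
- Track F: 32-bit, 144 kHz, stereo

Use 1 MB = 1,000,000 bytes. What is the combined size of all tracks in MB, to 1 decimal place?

2454.3 MB

Track A: 192,000 × 351 × 3 × 8 = 1,617,408,000 bytes.
Track B: 37,800 × 351 × 3 × 2 = 79,606,800 bytes.
Track C: 18,900 × 351 × 3 × 8 = 159,213,600 bytes.
Track D: 28,000 × 351 × 3 × 2 = 58,968,000 bytes.
Track E: 384,000 × 351 × 1 × 1 = 134,784,000 bytes.
Track F: 144,000 × 351 × 4 × 2 = 404,352,000 bytes.
Total = 2,454,332,400 bytes = 2454.3 MB.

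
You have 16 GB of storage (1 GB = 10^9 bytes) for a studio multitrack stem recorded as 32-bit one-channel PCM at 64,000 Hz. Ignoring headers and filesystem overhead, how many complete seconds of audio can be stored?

62,500 seconds

Uncompressed byte rate = 64,000 × 4 × 1 = 256,000 bytes/s.
Capacity = 16 × 1,000,000,000 = 16,000,000,000 bytes.
16,000,000,000 / 256,000 ≈ 62500 s → 62,500 seconds.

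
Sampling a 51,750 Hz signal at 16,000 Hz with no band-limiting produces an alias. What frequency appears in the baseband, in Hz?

Nyquist = 16,000/2 = 8,000 Hz; 51,750 Hz exceeds it.
Alias = |51,750 − 3×16,000| = |51,750 − 48,000| = 3,750 Hz.

3,750 Hz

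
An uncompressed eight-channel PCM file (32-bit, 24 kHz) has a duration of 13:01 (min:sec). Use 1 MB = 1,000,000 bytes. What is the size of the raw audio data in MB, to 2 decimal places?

599.81 MB

Duration = 13:01 (min:sec) = 781 s.
Bytes = 24,000 samples/s × 781 s × 4 bytes/sample × 8 ch = 599,808,000 bytes.
599,808,000 / 1,000,000 = 599.81 MB.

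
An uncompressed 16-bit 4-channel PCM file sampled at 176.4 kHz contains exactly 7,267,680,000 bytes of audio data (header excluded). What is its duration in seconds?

5,150 seconds

Byte rate = 176,400 × 2 × 4 = 1,411,200 bytes/s.
Duration = 7,267,680,000 / 1,411,200 = 5,150 s.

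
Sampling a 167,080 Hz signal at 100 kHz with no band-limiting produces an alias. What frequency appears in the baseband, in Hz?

Nyquist = 100,000/2 = 50,000 Hz; 167,080 Hz exceeds it.
Alias = |167,080 − 2×100,000| = |167,080 − 200,000| = 32,920 Hz.

32,920 Hz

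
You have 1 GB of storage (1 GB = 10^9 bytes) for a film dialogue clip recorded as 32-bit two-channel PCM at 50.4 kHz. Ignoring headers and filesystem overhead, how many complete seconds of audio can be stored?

Uncompressed byte rate = 50,400 × 4 × 2 = 403,200 bytes/s.
Capacity = 1 × 1,000,000,000 = 1,000,000,000 bytes.
1,000,000,000 / 403,200 ≈ 2480.16 s → 2,480 seconds.

2,480 seconds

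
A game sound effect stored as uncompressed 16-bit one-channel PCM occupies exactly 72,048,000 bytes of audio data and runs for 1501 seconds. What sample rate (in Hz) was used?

Bytes = sample_rate × seconds × bytes_per_sample × channels.
sample_rate = 72,048,000 / (1,501 × 2 × 1) = 72,048,000 / 3,002 = 24,000 Hz.

24,000 Hz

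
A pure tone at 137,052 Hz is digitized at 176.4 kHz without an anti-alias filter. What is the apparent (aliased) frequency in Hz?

Nyquist = 176,400/2 = 88,200 Hz; 137,052 Hz exceeds it.
Alias = |137,052 − 1×176,400| = |137,052 − 176,400| = 39,348 Hz.

39,348 Hz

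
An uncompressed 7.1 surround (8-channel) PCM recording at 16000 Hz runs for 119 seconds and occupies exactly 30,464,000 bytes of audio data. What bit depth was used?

16 bits

Bytes per sample = 30,464,000 / (16,000 × 119 × 8) = 30,464,000 / 15,232,000 = 2.
Bit depth = 2 × 8 = 16 bits.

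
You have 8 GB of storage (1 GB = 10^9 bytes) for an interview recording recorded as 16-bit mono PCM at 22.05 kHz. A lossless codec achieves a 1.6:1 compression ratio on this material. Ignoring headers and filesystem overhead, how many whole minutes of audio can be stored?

4,837 minutes

Uncompressed byte rate = 22,050 × 2 × 1 = 44,100 bytes/s.
After 1.6:1 compression, effective rate ≈ 27562.5 bytes/s.
Capacity = 8 × 1,000,000,000 = 8,000,000,000 bytes.
8,000,000,000 / effective rate ≈ 290249.43 s → 4,837 minutes.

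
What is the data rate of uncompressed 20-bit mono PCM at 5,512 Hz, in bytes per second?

Bit rate = 5,512 × 20 × 1 = 110,240 bits/s.
110,240 / 8 = 13,780 bytes/s.

13,780 bytes/s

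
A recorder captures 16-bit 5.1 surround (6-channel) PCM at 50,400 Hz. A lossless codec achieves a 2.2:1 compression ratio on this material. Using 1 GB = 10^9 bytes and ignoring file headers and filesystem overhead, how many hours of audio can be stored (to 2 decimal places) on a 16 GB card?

16.17 hours

Uncompressed byte rate = 50,400 × 2 × 6 = 604,800 bytes/s.
After 2.2:1 compression, effective rate ≈ 274909.09 bytes/s.
Capacity = 16 × 1,000,000,000 = 16,000,000,000 bytes.
16,000,000,000 / effective rate ≈ 58201.06 s → 16.17 hours.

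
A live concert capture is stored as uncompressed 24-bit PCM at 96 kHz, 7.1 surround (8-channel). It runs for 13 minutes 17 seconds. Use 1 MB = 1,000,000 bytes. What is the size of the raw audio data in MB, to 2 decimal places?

1836.29 MB

Duration = 13 minutes 17 seconds = 797 s.
Bytes = 96,000 samples/s × 797 s × 3 bytes/sample × 8 ch = 1,836,288,000 bytes.
1,836,288,000 / 1,000,000 = 1836.29 MB.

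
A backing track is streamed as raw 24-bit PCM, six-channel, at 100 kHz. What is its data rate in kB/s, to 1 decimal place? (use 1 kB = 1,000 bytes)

1800.0 kB/s

Bit rate = 100,000 × 24 × 6 = 14,400,000 bits/s.
14,400,000 / 8 = 1,800,000 B/s = 1800.0 kB/s.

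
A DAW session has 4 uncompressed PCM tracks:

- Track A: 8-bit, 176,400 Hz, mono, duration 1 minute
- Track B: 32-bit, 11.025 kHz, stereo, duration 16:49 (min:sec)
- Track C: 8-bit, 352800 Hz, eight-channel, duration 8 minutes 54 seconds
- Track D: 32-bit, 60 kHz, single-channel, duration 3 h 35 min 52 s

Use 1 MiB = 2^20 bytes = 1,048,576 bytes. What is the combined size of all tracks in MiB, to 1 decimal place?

Track A: 1 minute = 60 s; 176,400 × 60 × 1 × 1 = 10,584,000 bytes.
Track B: 16:49 (min:sec) = 1,009 s; 11,025 × 1,009 × 4 × 2 = 88,993,800 bytes.
Track C: 8 minutes 54 seconds = 534 s; 352,800 × 534 × 1 × 8 = 1,507,161,600 bytes.
Track D: 3 h 35 min 52 s = 12,952 s; 60,000 × 12,952 × 4 × 1 = 3,108,480,000 bytes.
Total = 4,715,219,400 bytes = 4496.8 MiB.

4496.8 MiB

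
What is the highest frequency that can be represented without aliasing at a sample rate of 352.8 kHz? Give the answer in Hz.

Nyquist frequency = sample rate / 2 = 352,800 / 2 = 176,400 Hz.

176,400 Hz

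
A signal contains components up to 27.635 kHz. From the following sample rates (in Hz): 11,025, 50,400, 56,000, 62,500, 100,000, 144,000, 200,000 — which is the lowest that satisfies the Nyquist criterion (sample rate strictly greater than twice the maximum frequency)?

Need sample rate > 2 × 27,635 = 55,270 Hz.
Lowest listed rate above 55,270 Hz is 56,000 Hz.

56,000 Hz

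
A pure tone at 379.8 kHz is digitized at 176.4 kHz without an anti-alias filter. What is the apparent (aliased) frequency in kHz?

Nyquist = 176,400/2 = 88,200 Hz; 379,800 Hz exceeds it.
Alias = |379,800 − 2×176,400| = |379,800 − 352,800| = 27,000 Hz = 27 kHz.

27 kHz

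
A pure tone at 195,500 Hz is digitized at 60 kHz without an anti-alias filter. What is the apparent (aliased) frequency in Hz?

15,500 Hz

Nyquist = 60,000/2 = 30,000 Hz; 195,500 Hz exceeds it.
Alias = |195,500 − 3×60,000| = |195,500 − 180,000| = 15,500 Hz.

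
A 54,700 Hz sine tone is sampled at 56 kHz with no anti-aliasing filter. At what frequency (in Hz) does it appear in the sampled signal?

1,300 Hz

Nyquist = 56,000/2 = 28,000 Hz; 54,700 Hz exceeds it.
Alias = |54,700 − 1×56,000| = |54,700 − 56,000| = 1,300 Hz.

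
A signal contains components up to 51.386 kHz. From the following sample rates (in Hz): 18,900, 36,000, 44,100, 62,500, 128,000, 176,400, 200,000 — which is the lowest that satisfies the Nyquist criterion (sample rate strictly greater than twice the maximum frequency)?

Need sample rate > 2 × 51,386 = 102,772 Hz.
Lowest listed rate above 102,772 Hz is 128,000 Hz.

128,000 Hz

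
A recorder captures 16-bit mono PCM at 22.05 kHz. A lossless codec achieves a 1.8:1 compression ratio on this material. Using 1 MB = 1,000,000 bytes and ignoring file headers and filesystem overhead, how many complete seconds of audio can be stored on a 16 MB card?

653 seconds

Uncompressed byte rate = 22,050 × 2 × 1 = 44,100 bytes/s.
After 1.8:1 compression, effective rate ≈ 24500 bytes/s.
Capacity = 16 × 1,000,000 = 16,000,000 bytes.
16,000,000 / effective rate ≈ 653.06 s → 653 seconds.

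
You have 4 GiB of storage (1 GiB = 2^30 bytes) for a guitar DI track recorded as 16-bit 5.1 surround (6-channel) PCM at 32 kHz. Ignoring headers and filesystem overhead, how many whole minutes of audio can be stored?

Uncompressed byte rate = 32,000 × 2 × 6 = 384,000 bytes/s.
Capacity = 4 × 1,073,741,824 = 4,294,967,296 bytes.
4,294,967,296 / 384,000 ≈ 11184.81 s → 186 minutes.

186 minutes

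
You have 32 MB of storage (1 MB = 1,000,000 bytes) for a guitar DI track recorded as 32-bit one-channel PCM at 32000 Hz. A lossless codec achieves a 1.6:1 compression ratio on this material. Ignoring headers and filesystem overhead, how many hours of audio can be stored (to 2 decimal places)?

0.11 hours

Uncompressed byte rate = 32,000 × 4 × 1 = 128,000 bytes/s.
After 1.6:1 compression, effective rate ≈ 80000 bytes/s.
Capacity = 32 × 1,000,000 = 32,000,000 bytes.
32,000,000 / effective rate ≈ 400 s → 0.11 hours.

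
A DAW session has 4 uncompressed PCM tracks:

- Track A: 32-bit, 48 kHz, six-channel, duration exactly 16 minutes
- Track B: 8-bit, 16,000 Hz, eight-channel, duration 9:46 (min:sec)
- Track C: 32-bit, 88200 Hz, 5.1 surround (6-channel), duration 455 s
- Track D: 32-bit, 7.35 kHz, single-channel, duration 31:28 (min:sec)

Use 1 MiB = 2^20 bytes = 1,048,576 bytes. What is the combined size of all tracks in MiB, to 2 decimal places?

Track A: exactly 16 minutes = 960 s; 48,000 × 960 × 4 × 6 = 1,105,920,000 bytes.
Track B: 9:46 (min:sec) = 586 s; 16,000 × 586 × 1 × 8 = 75,008,000 bytes.
Track C: 88,200 × 455 × 4 × 6 = 963,144,000 bytes.
Track D: 31:28 (min:sec) = 1,888 s; 7,350 × 1,888 × 4 × 1 = 55,507,200 bytes.
Total = 2,199,579,200 bytes = 2097.68 MiB.

2097.68 MiB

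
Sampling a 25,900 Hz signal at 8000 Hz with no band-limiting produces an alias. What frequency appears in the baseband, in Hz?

Nyquist = 8,000/2 = 4,000 Hz; 25,900 Hz exceeds it.
Alias = |25,900 − 3×8,000| = |25,900 − 24,000| = 1,900 Hz.

1,900 Hz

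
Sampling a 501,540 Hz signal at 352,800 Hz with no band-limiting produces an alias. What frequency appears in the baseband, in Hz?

Nyquist = 352,800/2 = 176,400 Hz; 501,540 Hz exceeds it.
Alias = |501,540 − 1×352,800| = |501,540 − 352,800| = 148,740 Hz.

148,740 Hz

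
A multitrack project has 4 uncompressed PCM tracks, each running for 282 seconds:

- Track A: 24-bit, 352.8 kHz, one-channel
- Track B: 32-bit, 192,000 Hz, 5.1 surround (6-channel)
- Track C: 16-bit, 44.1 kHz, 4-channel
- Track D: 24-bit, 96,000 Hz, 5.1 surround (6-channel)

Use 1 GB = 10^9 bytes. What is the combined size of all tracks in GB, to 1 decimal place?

Track A: 352,800 × 282 × 3 × 1 = 298,468,800 bytes.
Track B: 192,000 × 282 × 4 × 6 = 1,299,456,000 bytes.
Track C: 44,100 × 282 × 2 × 4 = 99,489,600 bytes.
Track D: 96,000 × 282 × 3 × 6 = 487,296,000 bytes.
Total = 2,184,710,400 bytes = 2.2 GB.

2.2 GB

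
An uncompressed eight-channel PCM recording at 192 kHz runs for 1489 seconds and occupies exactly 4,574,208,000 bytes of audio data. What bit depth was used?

Bytes per sample = 4,574,208,000 / (192,000 × 1,489 × 8) = 4,574,208,000 / 2,287,104,000 = 2.
Bit depth = 2 × 8 = 16 bits.

16 bits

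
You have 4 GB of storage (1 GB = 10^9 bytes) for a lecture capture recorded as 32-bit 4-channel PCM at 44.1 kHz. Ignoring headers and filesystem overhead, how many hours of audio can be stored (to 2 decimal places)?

1.57 hours

Uncompressed byte rate = 44,100 × 4 × 4 = 705,600 bytes/s.
Capacity = 4 × 1,000,000,000 = 4,000,000,000 bytes.
4,000,000,000 / 705,600 ≈ 5668.93 s → 1.57 hours.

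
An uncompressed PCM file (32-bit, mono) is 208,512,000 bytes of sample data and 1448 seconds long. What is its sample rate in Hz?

36,000 Hz

Bytes = sample_rate × seconds × bytes_per_sample × channels.
sample_rate = 208,512,000 / (1,448 × 4 × 1) = 208,512,000 / 5,792 = 36,000 Hz.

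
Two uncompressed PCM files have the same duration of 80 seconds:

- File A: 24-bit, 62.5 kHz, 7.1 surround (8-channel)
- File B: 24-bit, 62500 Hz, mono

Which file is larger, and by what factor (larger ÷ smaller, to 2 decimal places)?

File A, by a factor of 8.00

File A: 62,500 × 3 × 8 = 1,500,000 bytes/s.
File B: 62,500 × 3 × 1 = 187,500 bytes/s.
File A is larger; ratio = 120,000,000 / 15,000,000 = 8.00.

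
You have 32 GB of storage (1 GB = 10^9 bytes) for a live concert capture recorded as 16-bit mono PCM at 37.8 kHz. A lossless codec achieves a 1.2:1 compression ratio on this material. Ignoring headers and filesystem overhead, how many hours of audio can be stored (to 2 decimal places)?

Uncompressed byte rate = 37,800 × 2 × 1 = 75,600 bytes/s.
After 1.2:1 compression, effective rate ≈ 63000 bytes/s.
Capacity = 32 × 1,000,000,000 = 32,000,000,000 bytes.
32,000,000,000 / effective rate ≈ 507936.51 s → 141.09 hours.

141.09 hours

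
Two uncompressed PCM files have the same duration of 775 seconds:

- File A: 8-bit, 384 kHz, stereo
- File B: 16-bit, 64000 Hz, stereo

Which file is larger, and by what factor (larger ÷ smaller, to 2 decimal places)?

File A: 384,000 × 1 × 2 = 768,000 bytes/s.
File B: 64,000 × 2 × 2 = 256,000 bytes/s.
File A is larger; ratio = 595,200,000 / 198,400,000 = 3.00.

File A, by a factor of 3.00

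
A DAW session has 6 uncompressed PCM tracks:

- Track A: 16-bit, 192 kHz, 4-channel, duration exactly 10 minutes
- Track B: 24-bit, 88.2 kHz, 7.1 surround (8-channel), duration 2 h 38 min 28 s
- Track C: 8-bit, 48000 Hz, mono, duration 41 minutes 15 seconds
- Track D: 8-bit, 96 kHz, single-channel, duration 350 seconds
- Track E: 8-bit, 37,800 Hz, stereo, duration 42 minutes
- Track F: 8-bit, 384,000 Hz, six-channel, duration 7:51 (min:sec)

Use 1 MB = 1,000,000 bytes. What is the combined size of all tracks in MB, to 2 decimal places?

22476.23 MB

Track A: exactly 10 minutes = 600 s; 192,000 × 600 × 2 × 4 = 921,600,000 bytes.
Track B: 2 h 38 min 28 s = 9,508 s; 88,200 × 9,508 × 3 × 8 = 20,126,534,400 bytes.
Track C: 41 minutes 15 seconds = 2,475 s; 48,000 × 2,475 × 1 × 1 = 118,800,000 bytes.
Track D: 96,000 × 350 × 1 × 1 = 33,600,000 bytes.
Track E: 42 minutes = 2,520 s; 37,800 × 2,520 × 1 × 2 = 190,512,000 bytes.
Track F: 7:51 (min:sec) = 471 s; 384,000 × 471 × 1 × 6 = 1,085,184,000 bytes.
Total = 22,476,230,400 bytes = 22476.23 MB.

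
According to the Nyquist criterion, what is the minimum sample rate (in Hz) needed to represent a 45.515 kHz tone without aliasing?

Minimum sample rate = 2 × 45,515 Hz = 91,030 Hz.

91,030 Hz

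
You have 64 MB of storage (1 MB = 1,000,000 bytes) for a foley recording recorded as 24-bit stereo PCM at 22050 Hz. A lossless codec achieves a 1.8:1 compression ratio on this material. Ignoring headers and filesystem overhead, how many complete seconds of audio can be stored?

870 seconds

Uncompressed byte rate = 22,050 × 3 × 2 = 132,300 bytes/s.
After 1.8:1 compression, effective rate ≈ 73500 bytes/s.
Capacity = 64 × 1,000,000 = 64,000,000 bytes.
64,000,000 / effective rate ≈ 870.75 s → 870 seconds.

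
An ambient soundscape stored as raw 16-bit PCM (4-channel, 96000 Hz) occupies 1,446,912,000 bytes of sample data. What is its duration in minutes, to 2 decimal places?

31.40 minutes

Byte rate = 96,000 × 2 × 4 = 768,000 bytes/s.
Duration = 1,446,912,000 / 768,000 = 1,884 s.
1,884 s / 60 = 31.40 minutes.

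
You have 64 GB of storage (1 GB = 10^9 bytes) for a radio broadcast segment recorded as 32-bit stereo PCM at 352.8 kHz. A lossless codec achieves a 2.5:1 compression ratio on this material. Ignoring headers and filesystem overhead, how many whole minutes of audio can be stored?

Uncompressed byte rate = 352,800 × 4 × 2 = 2,822,400 bytes/s.
After 2.5:1 compression, effective rate ≈ 1128960 bytes/s.
Capacity = 64 × 1,000,000,000 = 64,000,000,000 bytes.
64,000,000,000 / effective rate ≈ 56689.34 s → 944 minutes.

944 minutes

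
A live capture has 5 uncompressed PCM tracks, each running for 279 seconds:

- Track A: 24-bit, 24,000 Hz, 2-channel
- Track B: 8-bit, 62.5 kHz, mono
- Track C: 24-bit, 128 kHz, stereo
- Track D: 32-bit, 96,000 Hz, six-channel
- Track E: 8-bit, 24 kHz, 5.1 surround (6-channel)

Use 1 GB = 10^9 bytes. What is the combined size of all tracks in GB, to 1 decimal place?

1.0 GB

Track A: 24,000 × 279 × 3 × 2 = 40,176,000 bytes.
Track B: 62,500 × 279 × 1 × 1 = 17,437,500 bytes.
Track C: 128,000 × 279 × 3 × 2 = 214,272,000 bytes.
Track D: 96,000 × 279 × 4 × 6 = 642,816,000 bytes.
Track E: 24,000 × 279 × 1 × 6 = 40,176,000 bytes.
Total = 954,877,500 bytes = 1.0 GB.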